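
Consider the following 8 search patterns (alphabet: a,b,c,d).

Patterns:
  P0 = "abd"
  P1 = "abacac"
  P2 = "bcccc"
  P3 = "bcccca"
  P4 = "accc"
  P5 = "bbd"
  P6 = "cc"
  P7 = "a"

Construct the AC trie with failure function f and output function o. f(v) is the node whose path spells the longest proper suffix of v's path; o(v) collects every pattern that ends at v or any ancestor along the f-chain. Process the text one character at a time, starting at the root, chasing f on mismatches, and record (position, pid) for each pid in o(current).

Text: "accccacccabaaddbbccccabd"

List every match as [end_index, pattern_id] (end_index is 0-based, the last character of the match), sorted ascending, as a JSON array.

Build automaton:
Trie nodes:
  n0 'ε': a→1 b→8 c→19
  n1 'a': b→2 c→14  ←P7
  n2 'ab': a→4 d→3
  n3 'abd': ·  ←P0
  n4 'aba': c→5
  n5 'abac': a→6
  n6 'abaca': c→7
  n7 'abacac': ·  ←P1
  n8 'b': b→17 c→9
  n9 'bc': c→10
  n10 'bcc': c→11
  n11 'bccc': c→12
  n12 'bcccc': a→13  ←P2
  n13 'bcccca': ·  ←P3
  n14 'ac': c→15
  n15 'acc': c→16
  n16 'accc': ·  ←P4
  n17 'bb': d→18
  n18 'bbd': ·  ←P5
  n19 'c': c→20
  n20 'cc': ·  ←P6

Failure links (BFS by depth):
  n1('a'): parent n0 fail=0; on 'a' 0 → fail=0;  out {7}∪∅={7}
  n8('b'): parent n0 fail=0; on 'b' 0 → fail=0;  out ∅∪∅=∅
  n19('c'): parent n0 fail=0; on 'c' 0 → fail=0;  out ∅∪∅=∅
  n2('ab'): parent n1 fail=0; on 'b' 0 → fail=8;  out ∅∪∅=∅
  n9('bc'): parent n8 fail=0; on 'c' 0 → fail=19;  out ∅∪∅=∅
  n14('ac'): parent n1 fail=0; on 'c' 0 → fail=19;  out ∅∪∅=∅
  n17('bb'): parent n8 fail=0; on 'b' 0 → fail=8;  out ∅∪∅=∅
  n20('cc'): parent n19 fail=0; on 'c' 0 → fail=19;  out {6}∪∅={6}
  n3('abd'): parent n2 fail=8; on 'd' 8→0 → fail=0;  out {0}∪∅={0}
  n4('aba'): parent n2 fail=8; on 'a' 8→0 → fail=1;  out ∅∪{7}={7}
  n10('bcc'): parent n9 fail=19; on 'c' 19 → fail=20;  out ∅∪{6}={6}
  n15('acc'): parent n14 fail=19; on 'c' 19 → fail=20;  out ∅∪{6}={6}
  n18('bbd'): parent n17 fail=8; on 'd' 8→0 → fail=0;  out {5}∪∅={5}
  n5('abac'): parent n4 fail=1; on 'c' 1 → fail=14;  out ∅∪∅=∅
  n11('bccc'): parent n10 fail=20; on 'c' 20→19 → fail=20;  out ∅∪{6}={6}
  n16('accc'): parent n15 fail=20; on 'c' 20→19 → fail=20;  out {4}∪{6}={4,6}
  n6('abaca'): parent n5 fail=14; on 'a' 14→19→0 → fail=1;  out ∅∪{7}={7}
  n12('bcccc'): parent n11 fail=20; on 'c' 20→19 → fail=20;  out {2}∪{6}={2,6}
  n7('abacac'): parent n6 fail=1; on 'c' 1 → fail=14;  out {1}∪∅={1}
  n13('bcccca'): parent n12 fail=20; on 'a' 20→19→0 → fail=1;  out {3}∪{7}={3,7}

Scan:
[0] read 'a'  n0⇒n1  → match P7@[0:0]
[1] read 'c'  n1⇒n14
[2] read 'c'  n14⇒n15  → match P6@[1:2]
[3] read 'c'  n15⇒n16  → match P4@[0:3],P6@[2:3]
[4] read 'c'  n16⇒n20 (fail-walked)  → match P6@[3:4]
[5] read 'a'  n20⇒n1 (fail-walked)  → match P7@[5:5]
[6] read 'c'  n1⇒n14
[7] read 'c'  n14⇒n15  → match P6@[6:7]
[8] read 'c'  n15⇒n16  → match P4@[5:8],P6@[7:8]
[9] read 'a'  n16⇒n1 (fail-walked)  → match P7@[9:9]
[10] read 'b'  n1⇒n2
[11] read 'a'  n2⇒n4  → match P7@[11:11]
[12] read 'a'  n4⇒n1 (fail-walked)  → match P7@[12:12]
[13] read 'd'  n1⇒n0 (fail-walked)
[14] read 'd'  n0⇒n0
[15] read 'b'  n0⇒n8
[16] read 'b'  n8⇒n17
[17] read 'c'  n17⇒n9 (fail-walked)
[18] read 'c'  n9⇒n10  → match P6@[17:18]
[19] read 'c'  n10⇒n11  → match P6@[18:19]
[20] read 'c'  n11⇒n12  → match P2@[16:20],P6@[19:20]
[21] read 'a'  n12⇒n13  → match P3@[16:21],P7@[21:21]
[22] read 'b'  n13⇒n2 (fail-walked)
[23] read 'd'  n2⇒n3  → match P0@[21:23]

All matches (sorted): [[0,7],[2,6],[3,4],[3,6],[4,6],[5,7],[7,6],[8,4],[8,6],[9,7],[11,7],[12,7],[18,6],[19,6],[20,2],[20,6],[21,3],[21,7],[23,0]]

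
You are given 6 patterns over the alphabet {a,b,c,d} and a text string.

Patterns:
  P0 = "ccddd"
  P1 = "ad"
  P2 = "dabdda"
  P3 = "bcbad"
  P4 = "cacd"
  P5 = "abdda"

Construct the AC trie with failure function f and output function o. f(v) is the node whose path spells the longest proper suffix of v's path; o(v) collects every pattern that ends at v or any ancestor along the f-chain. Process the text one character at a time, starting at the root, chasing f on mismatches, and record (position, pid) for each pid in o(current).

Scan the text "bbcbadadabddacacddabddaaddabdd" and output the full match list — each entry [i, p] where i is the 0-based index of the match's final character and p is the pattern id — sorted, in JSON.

Construct AC machine:
Trie (insert patterns):
  n0 'ε': a→6 b→14 c→1 d→8
  n1 'c': a→19 c→2
  n2 'cc': d→3
  n3 'ccd': d→4
  n4 'ccdd': d→5
  n5 'ccddd': ·  ←P0
  n6 'a': b→22 d→7
  n7 'ad': ·  ←P1
  n8 'd': a→9
  n9 'da': b→10
  n10 'dab': d→11
  n11 'dabd': d→12
  n12 'dabdd': a→13
  n13 'dabdda': ·  ←P2
  n14 'b': c→15
  n15 'bc': b→16
  n16 'bcb': a→17
  n17 'bcba': d→18
  n18 'bcbad': ·  ←P3
  n19 'ca': c→20
  n20 'cac': d→21
  n21 'cacd': ·  ←P4
  n22 'ab': d→23
  n23 'abd': d→24
  n24 'abdd': a→25
  n25 'abdda': ·  ←P5

BFS fail/out derivation:
  fail(1) 'c': from fail(0)=0 chase 'c': 0 ⇒ 0;  out=∅∪out(0)=∅
  fail(6) 'a': from fail(0)=0 chase 'a': 0 ⇒ 0;  out=∅∪out(0)=∅
  fail(8) 'd': from fail(0)=0 chase 'd': 0 ⇒ 0;  out=∅∪out(0)=∅
  fail(14) 'b': from fail(0)=0 chase 'b': 0 ⇒ 0;  out=∅∪out(0)=∅
  fail(2) 'cc': from fail(1)=0 chase 'c': 0 ⇒ 1;  out=∅∪out(1)=∅
  fail(7) 'ad': from fail(6)=0 chase 'd': 0 ⇒ 8;  out={1}∪out(8)={1}
  fail(9) 'da': from fail(8)=0 chase 'a': 0 ⇒ 6;  out=∅∪out(6)=∅
  fail(15) 'bc': from fail(14)=0 chase 'c': 0 ⇒ 1;  out=∅∪out(1)=∅
  fail(19) 'ca': from fail(1)=0 chase 'a': 0 ⇒ 6;  out=∅∪out(6)=∅
  fail(22) 'ab': from fail(6)=0 chase 'b': 0 ⇒ 14;  out=∅∪out(14)=∅
  fail(3) 'ccd': from fail(2)=1 chase 'd': 1→0 ⇒ 8;  out=∅∪out(8)=∅
  fail(10) 'dab': from fail(9)=6 chase 'b': 6 ⇒ 22;  out=∅∪out(22)=∅
  fail(16) 'bcb': from fail(15)=1 chase 'b': 1→0 ⇒ 14;  out=∅∪out(14)=∅
  fail(20) 'cac': from fail(19)=6 chase 'c': 6→0 ⇒ 1;  out=∅∪out(1)=∅
  fail(23) 'abd': from fail(22)=14 chase 'd': 14→0 ⇒ 8;  out=∅∪out(8)=∅
  fail(4) 'ccdd': from fail(3)=8 chase 'd': 8→0 ⇒ 8;  out=∅∪out(8)=∅
  fail(11) 'dabd': from fail(10)=22 chase 'd': 22 ⇒ 23;  out=∅∪out(23)=∅
  fail(17) 'bcba': from fail(16)=14 chase 'a': 14→0 ⇒ 6;  out=∅∪out(6)=∅
  fail(21) 'cacd': from fail(20)=1 chase 'd': 1→0 ⇒ 8;  out={4}∪out(8)={4}
  fail(24) 'abdd': from fail(23)=8 chase 'd': 8→0 ⇒ 8;  out=∅∪out(8)=∅
  fail(5) 'ccddd': from fail(4)=8 chase 'd': 8→0 ⇒ 8;  out={0}∪out(8)={0}
  fail(12) 'dabdd': from fail(11)=23 chase 'd': 23 ⇒ 24;  out=∅∪out(24)=∅
  fail(18) 'bcbad': from fail(17)=6 chase 'd': 6 ⇒ 7;  out={3}∪out(7)={1,3}
  fail(25) 'abdda': from fail(24)=8 chase 'a': 8 ⇒ 9;  out={5}∪out(9)={5}
  fail(13) 'dabdda': from fail(12)=24 chase 'a': 24 ⇒ 25;  out={2}∪out(25)={2,5}

Text stream:
pos 0 'b': at 14
pos 1 'b': at 14 ·f
pos 2 'c': at 15
pos 3 'b': at 16
pos 4 'a': at 17
pos 5 'd': at 18  → match P1@[4:5],P3@[1:5]
pos 6 'a': at 9 ·f
pos 7 'd': at 7 ·f  → match P1@[6:7]
pos 8 'a': at 9 ·f
pos 9 'b': at 10
pos 10 'd': at 11
pos 11 'd': at 12
pos 12 'a': at 13  → match P2@[7:12],P5@[8:12]
pos 13 'c': at 1 ·f
pos 14 'a': at 19
pos 15 'c': at 20
pos 16 'd': at 21  → match P4@[13:16]
pos 17 'd': at 8 ·f
pos 18 'a': at 9
pos 19 'b': at 10
pos 20 'd': at 11
pos 21 'd': at 12
pos 22 'a': at 13  → match P2@[17:22],P5@[18:22]
pos 23 'a': at 6 ·f
pos 24 'd': at 7  → match P1@[23:24]
pos 25 'd': at 8 ·f
pos 26 'a': at 9
pos 27 'b': at 10
pos 28 'd': at 11
pos 29 'd': at 12

All matches (sorted): [[5,1],[5,3],[7,1],[12,2],[12,5],[16,4],[22,2],[22,5],[24,1]]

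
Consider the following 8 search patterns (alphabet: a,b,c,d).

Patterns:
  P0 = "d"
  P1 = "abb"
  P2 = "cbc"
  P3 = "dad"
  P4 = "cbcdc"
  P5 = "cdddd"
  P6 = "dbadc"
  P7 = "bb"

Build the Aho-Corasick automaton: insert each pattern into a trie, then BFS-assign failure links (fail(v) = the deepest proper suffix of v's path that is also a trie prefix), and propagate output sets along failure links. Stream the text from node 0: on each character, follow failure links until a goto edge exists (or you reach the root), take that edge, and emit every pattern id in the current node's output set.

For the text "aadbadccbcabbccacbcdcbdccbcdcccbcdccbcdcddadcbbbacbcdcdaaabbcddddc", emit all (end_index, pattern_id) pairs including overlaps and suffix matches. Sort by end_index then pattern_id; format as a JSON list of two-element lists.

Construct AC machine:
Trie nodes:
  n0 'ε': a→2 b→20 c→5 d→1
  n1 'd': a→8 b→16  [P0 ends]
  n2 'a': b→3
  n3 'ab': b→4
  n4 'abb': ·  [P1 ends]
  n5 'c': b→6 d→12
  n6 'cb': c→7
  n7 'cbc': d→10  [P2 ends]
  n8 'da': d→9
  n9 'dad': ·  [P3 ends]
  n10 'cbcd': c→11
  n11 'cbcdc': ·  [P4 ends]
  n12 'cd': d→13
  n13 'cdd': d→14
  n14 'cddd': d→15
  n15 'cdddd': ·  [P5 ends]
  n16 'db': a→17
  n17 'dba': d→18
  n18 'dbad': c→19
  n19 'dbadc': ·  [P6 ends]
  n20 'b': b→21
  n21 'bb': ·  [P7 ends]

Failure links (BFS by depth):
  fail(1) 'd': from fail(0)=0 chase 'd': 0 ⇒ 0;  out={0}∪out(0)={0}
  fail(2) 'a': from fail(0)=0 chase 'a': 0 ⇒ 0;  out=∅∪out(0)=∅
  fail(5) 'c': from fail(0)=0 chase 'c': 0 ⇒ 0;  out=∅∪out(0)=∅
  fail(20) 'b': from fail(0)=0 chase 'b': 0 ⇒ 0;  out=∅∪out(0)=∅
  fail(3) 'ab': from fail(2)=0 chase 'b': 0 ⇒ 20;  out=∅∪out(20)=∅
  fail(6) 'cb': from fail(5)=0 chase 'b': 0 ⇒ 20;  out=∅∪out(20)=∅
  fail(8) 'da': from fail(1)=0 chase 'a': 0 ⇒ 2;  out=∅∪out(2)=∅
  fail(12) 'cd': from fail(5)=0 chase 'd': 0 ⇒ 1;  out=∅∪out(1)={0}
  fail(16) 'db': from fail(1)=0 chase 'b': 0 ⇒ 20;  out=∅∪out(20)=∅
  fail(21) 'bb': from fail(20)=0 chase 'b': 0 ⇒ 20;  out={7}∪out(20)={7}
  fail(4) 'abb': from fail(3)=20 chase 'b': 20 ⇒ 21;  out={1}∪out(21)={1,7}
  fail(7) 'cbc': from fail(6)=20 chase 'c': 20→0 ⇒ 5;  out={2}∪out(5)={2}
  fail(9) 'dad': from fail(8)=2 chase 'd': 2→0 ⇒ 1;  out={3}∪out(1)={0,3}
  fail(13) 'cdd': from fail(12)=1 chase 'd': 1→0 ⇒ 1;  out=∅∪out(1)={0}
  fail(17) 'dba': from fail(16)=20 chase 'a': 20→0 ⇒ 2;  out=∅∪out(2)=∅
  fail(10) 'cbcd': from fail(7)=5 chase 'd': 5 ⇒ 12;  out=∅∪out(12)={0}
  fail(14) 'cddd': from fail(13)=1 chase 'd': 1→0 ⇒ 1;  out=∅∪out(1)={0}
  fail(18) 'dbad': from fail(17)=2 chase 'd': 2→0 ⇒ 1;  out=∅∪out(1)={0}
  fail(11) 'cbcdc': from fail(10)=12 chase 'c': 12→1→0 ⇒ 5;  out={4}∪out(5)={4}
  fail(15) 'cdddd': from fail(14)=1 chase 'd': 1→0 ⇒ 1;  out={5}∪out(1)={0,5}
  fail(19) 'dbadc': from fail(18)=1 chase 'c': 1→0 ⇒ 5;  out={6}∪out(5)={6}

Scan:
i=0 'a': node 0→2
i=1 'a': node 2→2 ·f
i=2 'd': node 2→1 ·f  emit P0@[2:2]
i=3 'b': node 1→16
i=4 'a': node 16→17
i=5 'd': node 17→18  emit P0@[5:5]
i=6 'c': node 18→19  emit P6@[2:6]
i=7 'c': node 19→5 ·f
i=8 'b': node 5→6
i=9 'c': node 6→7  emit P2@[7:9]
i=10 'a': node 7→2 ·f
i=11 'b': node 2→3
i=12 'b': node 3→4  emit P1@[10:12],P7@[11:12]
i=13 'c': node 4→5 ·f
i=14 'c': node 5→5 ·f
i=15 'a': node 5→2 ·f
i=16 'c': node 2→5 ·f
i=17 'b': node 5→6
i=18 'c': node 6→7  emit P2@[16:18]
i=19 'd': node 7→10  emit P0@[19:19]
i=20 'c': node 10→11  emit P4@[16:20]
i=21 'b': node 11→6 ·f
i=22 'd': node 6→1 ·f  emit P0@[22:22]
i=23 'c': node 1→5 ·f
i=24 'c': node 5→5 ·f
i=25 'b': node 5→6
i=26 'c': node 6→7  emit P2@[24:26]
i=27 'd': node 7→10  emit P0@[27:27]
i=28 'c': node 10→11  emit P4@[24:28]
i=29 'c': node 11→5 ·f
i=30 'c': node 5→5 ·f
i=31 'b': node 5→6
i=32 'c': node 6→7  emit P2@[30:32]
i=33 'd': node 7→10  emit P0@[33:33]
i=34 'c': node 10→11  emit P4@[30:34]
i=35 'c': node 11→5 ·f
i=36 'b': node 5→6
i=37 'c': node 6→7  emit P2@[35:37]
i=38 'd': node 7→10  emit P0@[38:38]
i=39 'c': node 10→11  emit P4@[35:39]
i=40 'd': node 11→12 ·f  emit P0@[40:40]
i=41 'd': node 12→13  emit P0@[41:41]
i=42 'a': node 13→8 ·f
i=43 'd': node 8→9  emit P0@[43:43],P3@[41:43]
i=44 'c': node 9→5 ·f
i=45 'b': node 5→6
i=46 'b': node 6→21 ·f  emit P7@[45:46]
i=47 'b': node 21→21 ·f  emit P7@[46:47]
i=48 'a': node 21→2 ·f
i=49 'c': node 2→5 ·f
i=50 'b': node 5→6
i=51 'c': node 6→7  emit P2@[49:51]
i=52 'd': node 7→10  emit P0@[52:52]
i=53 'c': node 10→11  emit P4@[49:53]
i=54 'd': node 11→12 ·f  emit P0@[54:54]
i=55 'a': node 12→8 ·f
i=56 'a': node 8→2 ·f
i=57 'a': node 2→2 ·f
i=58 'b': node 2→3
i=59 'b': node 3→4  emit P1@[57:59],P7@[58:59]
i=60 'c': node 4→5 ·f
i=61 'd': node 5→12  emit P0@[61:61]
i=62 'd': node 12→13  emit P0@[62:62]
i=63 'd': node 13→14  emit P0@[63:63]
i=64 'd': node 14→15  emit P0@[64:64],P5@[60:64]
i=65 'c': node 15→5 ·f

Result: [[2,0],[5,0],[6,6],[9,2],[12,1],[12,7],[18,2],[19,0],[20,4],[22,0],[26,2],[27,0],[28,4],[32,2],[33,0],[34,4],[37,2],[38,0],[39,4],[40,0],[41,0],[43,0],[43,3],[46,7],[47,7],[51,2],[52,0],[53,4],[54,0],[59,1],[59,7],[61,0],[62,0],[63,0],[64,0],[64,5]]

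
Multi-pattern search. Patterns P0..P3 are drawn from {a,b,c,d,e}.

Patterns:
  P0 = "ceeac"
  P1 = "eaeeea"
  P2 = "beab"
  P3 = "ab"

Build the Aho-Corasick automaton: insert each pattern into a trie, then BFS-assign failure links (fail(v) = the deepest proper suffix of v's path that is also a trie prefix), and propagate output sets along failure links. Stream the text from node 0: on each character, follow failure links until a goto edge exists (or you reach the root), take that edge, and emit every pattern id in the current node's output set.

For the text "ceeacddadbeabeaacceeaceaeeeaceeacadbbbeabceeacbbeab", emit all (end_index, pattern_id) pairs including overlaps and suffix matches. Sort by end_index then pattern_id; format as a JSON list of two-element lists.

Construct AC machine:
Trie nodes:
  n0 'ε': a→16 b→12 c→1 e→6
  n1 'c': e→2
  n2 'ce': e→3
  n3 'cee': a→4
  n4 'ceea': c→5
  n5 'ceeac': ·  [P0 ends]
  n6 'e': a→7
  n7 'ea': e→8
  n8 'eae': e→9
  n9 'eaee': e→10
  n10 'eaeee': a→11
  n11 'eaeeea': ·  [P1 ends]
  n12 'b': e→13
  n13 'be': a→14
  n14 'bea': b→15
  n15 'beab': ·  [P2 ends]
  n16 'a': b→17
  n17 'ab': ·  [P3 ends]

BFS fail/out derivation:
  n1('c'): parent n0 fail=0; on 'c' 0 → fail=0;  out ∅∪∅=∅
  n6('e'): parent n0 fail=0; on 'e' 0 → fail=0;  out ∅∪∅=∅
  n12('b'): parent n0 fail=0; on 'b' 0 → fail=0;  out ∅∪∅=∅
  n16('a'): parent n0 fail=0; on 'a' 0 → fail=0;  out ∅∪∅=∅
  n2('ce'): parent n1 fail=0; on 'e' 0 → fail=6;  out ∅∪∅=∅
  n7('ea'): parent n6 fail=0; on 'a' 0 → fail=16;  out ∅∪∅=∅
  n13('be'): parent n12 fail=0; on 'e' 0 → fail=6;  out ∅∪∅=∅
  n17('ab'): parent n16 fail=0; on 'b' 0 → fail=12;  out {3}∪∅={3}
  n3('cee'): parent n2 fail=6; on 'e' 6→0 → fail=6;  out ∅∪∅=∅
  n8('eae'): parent n7 fail=16; on 'e' 16→0 → fail=6;  out ∅∪∅=∅
  n14('bea'): parent n13 fail=6; on 'a' 6 → fail=7;  out ∅∪∅=∅
  n4('ceea'): parent n3 fail=6; on 'a' 6 → fail=7;  out ∅∪∅=∅
  n9('eaee'): parent n8 fail=6; on 'e' 6→0 → fail=6;  out ∅∪∅=∅
  n15('beab'): parent n14 fail=7; on 'b' 7→16 → fail=17;  out {2}∪{3}={2,3}
  n5('ceeac'): parent n4 fail=7; on 'c' 7→16→0 → fail=1;  out {0}∪∅={0}
  n10('eaeee'): parent n9 fail=6; on 'e' 6→0 → fail=6;  out ∅∪∅=∅
  n11('eaeeea'): parent n10 fail=6; on 'a' 6 → fail=7;  out {1}∪∅={1}

Scan:
pos 0 'c': at 1
pos 1 'e': at 2
pos 2 'e': at 3
pos 3 'a': at 4
pos 4 'c': at 5  emit P0@[0:4]
pos 5 'd': at 0 ·f
pos 6 'd': at 0
pos 7 'a': at 16
pos 8 'd': at 0 ·f
pos 9 'b': at 12
pos 10 'e': at 13
pos 11 'a': at 14
pos 12 'b': at 15  emit P2@[9:12],P3@[11:12]
pos 13 'e': at 13 ·f
pos 14 'a': at 14
pos 15 'a': at 16 ·f
pos 16 'c': at 1 ·f
pos 17 'c': at 1 ·f
pos 18 'e': at 2
pos 19 'e': at 3
pos 20 'a': at 4
pos 21 'c': at 5  emit P0@[17:21]
pos 22 'e': at 2 ·f
pos 23 'a': at 7 ·f
pos 24 'e': at 8
pos 25 'e': at 9
pos 26 'e': at 10
pos 27 'a': at 11  emit P1@[22:27]
pos 28 'c': at 1 ·f
pos 29 'e': at 2
pos 30 'e': at 3
pos 31 'a': at 4
pos 32 'c': at 5  emit P0@[28:32]
pos 33 'a': at 16 ·f
pos 34 'd': at 0 ·f
pos 35 'b': at 12
pos 36 'b': at 12 ·f
pos 37 'b': at 12 ·f
pos 38 'e': at 13
pos 39 'a': at 14
pos 40 'b': at 15  emit P2@[37:40],P3@[39:40]
pos 41 'c': at 1 ·f
pos 42 'e': at 2
pos 43 'e': at 3
pos 44 'a': at 4
pos 45 'c': at 5  emit P0@[41:45]
pos 46 'b': at 12 ·f
pos 47 'b': at 12 ·f
pos 48 'e': at 13
pos 49 'a': at 14
pos 50 'b': at 15  emit P2@[47:50],P3@[49:50]

All matches (sorted): [[4,0],[12,2],[12,3],[21,0],[27,1],[32,0],[40,2],[40,3],[45,0],[50,2],[50,3]]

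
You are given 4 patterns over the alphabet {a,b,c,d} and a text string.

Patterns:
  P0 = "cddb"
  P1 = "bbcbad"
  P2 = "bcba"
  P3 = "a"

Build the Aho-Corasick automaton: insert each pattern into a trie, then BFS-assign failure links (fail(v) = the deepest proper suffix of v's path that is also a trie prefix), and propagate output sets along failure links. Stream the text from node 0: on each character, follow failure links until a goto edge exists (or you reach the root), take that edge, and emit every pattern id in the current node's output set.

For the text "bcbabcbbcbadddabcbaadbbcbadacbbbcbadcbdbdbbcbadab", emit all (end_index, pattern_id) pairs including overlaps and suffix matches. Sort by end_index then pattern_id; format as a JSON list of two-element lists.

Build:
Trie nodes:
  n0 'ε': a→14 b→5 c→1
  n1 'c': d→2
  n2 'cd': d→3
  n3 'cdd': b→4
  n4 'cddb': ·  [P0 ends]
  n5 'b': b→6 c→11
  n6 'bb': c→7
  n7 'bbc': b→8
  n8 'bbcb': a→9
  n9 'bbcba': d→10
  n10 'bbcbad': ·  [P1 ends]
  n11 'bc': b→12
  n12 'bcb': a→13
  n13 'bcba': ·  [P2 ends]
  n14 'a': ·  [P3 ends]

Failure links (BFS by depth):
  n1('c'): parent n0 fail=0; on 'c' 0 → fail=0;  out ∅∪∅=∅
  n5('b'): parent n0 fail=0; on 'b' 0 → fail=0;  out ∅∪∅=∅
  n14('a'): parent n0 fail=0; on 'a' 0 → fail=0;  out {3}∪∅={3}
  n2('cd'): parent n1 fail=0; on 'd' 0 → fail=0;  out ∅∪∅=∅
  n6('bb'): parent n5 fail=0; on 'b' 0 → fail=5;  out ∅∪∅=∅
  n11('bc'): parent n5 fail=0; on 'c' 0 → fail=1;  out ∅∪∅=∅
  n3('cdd'): parent n2 fail=0; on 'd' 0 → fail=0;  out ∅∪∅=∅
  n7('bbc'): parent n6 fail=5; on 'c' 5 → fail=11;  out ∅∪∅=∅
  n12('bcb'): parent n11 fail=1; on 'b' 1→0 → fail=5;  out ∅∪∅=∅
  n4('cddb'): parent n3 fail=0; on 'b' 0 → fail=5;  out {0}∪∅={0}
  n8('bbcb'): parent n7 fail=11; on 'b' 11 → fail=12;  out ∅∪∅=∅
  n13('bcba'): parent n12 fail=5; on 'a' 5→0 → fail=14;  out {2}∪{3}={2,3}
  n9('bbcba'): parent n8 fail=12; on 'a' 12 → fail=13;  out ∅∪{2,3}={2,3}
  n10('bbcbad'): parent n9 fail=13; on 'd' 13→14→0 → fail=0;  out {1}∪∅={1}

Text stream:
[0] read 'b'  n0⇒n5
[1] read 'c'  n5⇒n11
[2] read 'b'  n11⇒n12
[3] read 'a'  n12⇒n13  ** P2@[0:3],P3@[3:3]
[4] read 'b'  n13⇒n5 (via fail)
[5] read 'c'  n5⇒n11
[6] read 'b'  n11⇒n12
[7] read 'b'  n12⇒n6 (via fail)
[8] read 'c'  n6⇒n7
[9] read 'b'  n7⇒n8
[10] read 'a'  n8⇒n9  ** P2@[7:10],P3@[10:10]
[11] read 'd'  n9⇒n10  ** P1@[6:11]
[12] read 'd'  n10⇒n0 (via fail)
[13] read 'd'  n0⇒n0
[14] read 'a'  n0⇒n14  ** P3@[14:14]
[15] read 'b'  n14⇒n5 (via fail)
[16] read 'c'  n5⇒n11
[17] read 'b'  n11⇒n12
[18] read 'a'  n12⇒n13  ** P2@[15:18],P3@[18:18]
[19] read 'a'  n13⇒n14 (via fail)  ** P3@[19:19]
[20] read 'd'  n14⇒n0 (via fail)
[21] read 'b'  n0⇒n5
[22] read 'b'  n5⇒n6
[23] read 'c'  n6⇒n7
[24] read 'b'  n7⇒n8
[25] read 'a'  n8⇒n9  ** P2@[22:25],P3@[25:25]
[26] read 'd'  n9⇒n10  ** P1@[21:26]
[27] read 'a'  n10⇒n14 (via fail)  ** P3@[27:27]
[28] read 'c'  n14⇒n1 (via fail)
[29] read 'b'  n1⇒n5 (via fail)
[30] read 'b'  n5⇒n6
[31] read 'b'  n6⇒n6 (via fail)
[32] read 'c'  n6⇒n7
[33] read 'b'  n7⇒n8
[34] read 'a'  n8⇒n9  ** P2@[31:34],P3@[34:34]
[35] read 'd'  n9⇒n10  ** P1@[30:35]
[36] read 'c'  n10⇒n1 (via fail)
[37] read 'b'  n1⇒n5 (via fail)
[38] read 'd'  n5⇒n0 (via fail)
[39] read 'b'  n0⇒n5
[40] read 'd'  n5⇒n0 (via fail)
[41] read 'b'  n0⇒n5
[42] read 'b'  n5⇒n6
[43] read 'c'  n6⇒n7
[44] read 'b'  n7⇒n8
[45] read 'a'  n8⇒n9  ** P2@[42:45],P3@[45:45]
[46] read 'd'  n9⇒n10  ** P1@[41:46]
[47] read 'a'  n10⇒n14 (via fail)  ** P3@[47:47]
[48] read 'b'  n14⇒n5 (via fail)

All matches (sorted): [[3,2],[3,3],[10,2],[10,3],[11,1],[14,3],[18,2],[18,3],[19,3],[25,2],[25,3],[26,1],[27,3],[34,2],[34,3],[35,1],[45,2],[45,3],[46,1],[47,3]]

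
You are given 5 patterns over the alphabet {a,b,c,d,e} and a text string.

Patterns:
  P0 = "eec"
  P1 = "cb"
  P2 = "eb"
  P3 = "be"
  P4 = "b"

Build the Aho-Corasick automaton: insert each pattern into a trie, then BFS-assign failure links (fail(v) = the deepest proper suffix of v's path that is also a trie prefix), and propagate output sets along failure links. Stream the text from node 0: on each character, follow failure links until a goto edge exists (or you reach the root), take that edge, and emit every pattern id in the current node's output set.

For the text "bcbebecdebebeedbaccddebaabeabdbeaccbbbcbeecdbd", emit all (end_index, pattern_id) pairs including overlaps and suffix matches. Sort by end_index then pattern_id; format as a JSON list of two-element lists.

Construct AC machine:
Trie nodes:
  n0 'ε': b→7 c→4 e→1
  n1 'e': b→6 e→2
  n2 'ee': c→3
  n3 'eec': ·  ←P0
  n4 'c': b→5
  n5 'cb': ·  ←P1
  n6 'eb': ·  ←P2
  n7 'b': e→8  ←P4
  n8 'be': ·  ←P3

BFS fail/out derivation:
  fail(1) 'e': from fail(0)=0 chase 'e': 0 ⇒ 0;  out=∅∪out(0)=∅
  fail(4) 'c': from fail(0)=0 chase 'c': 0 ⇒ 0;  out=∅∪out(0)=∅
  fail(7) 'b': from fail(0)=0 chase 'b': 0 ⇒ 0;  out={4}∪out(0)={4}
  fail(2) 'ee': from fail(1)=0 chase 'e': 0 ⇒ 1;  out=∅∪out(1)=∅
  fail(5) 'cb': from fail(4)=0 chase 'b': 0 ⇒ 7;  out={1}∪out(7)={1,4}
  fail(6) 'eb': from fail(1)=0 chase 'b': 0 ⇒ 7;  out={2}∪out(7)={2,4}
  fail(8) 'be': from fail(7)=0 chase 'e': 0 ⇒ 1;  out={3}∪out(1)={3}
  fail(3) 'eec': from fail(2)=1 chase 'c': 1→0 ⇒ 4;  out={0}∪out(4)={0}

Run:
[0] read 'b'  n0⇒n7  → match P4@[0:0]
[1] read 'c'  n7⇒n4 ·f
[2] read 'b'  n4⇒n5  → match P1@[1:2],P4@[2:2]
[3] read 'e'  n5⇒n8 ·f  → match P3@[2:3]
[4] read 'b'  n8⇒n6 ·f  → match P2@[3:4],P4@[4:4]
[5] read 'e'  n6⇒n8 ·f  → match P3@[4:5]
[6] read 'c'  n8⇒n4 ·f
[7] read 'd'  n4⇒n0 ·f
[8] read 'e'  n0⇒n1
[9] read 'b'  n1⇒n6  → match P2@[8:9],P4@[9:9]
[10] read 'e'  n6⇒n8 ·f  → match P3@[9:10]
[11] read 'b'  n8⇒n6 ·f  → match P2@[10:11],P4@[11:11]
[12] read 'e'  n6⇒n8 ·f  → match P3@[11:12]
[13] read 'e'  n8⇒n2 ·f
[14] read 'd'  n2⇒n0 ·f
[15] read 'b'  n0⇒n7  → match P4@[15:15]
[16] read 'a'  n7⇒n0 ·f
[17] read 'c'  n0⇒n4
[18] read 'c'  n4⇒n4 ·f
[19] read 'd'  n4⇒n0 ·f
[20] read 'd'  n0⇒n0
[21] read 'e'  n0⇒n1
[22] read 'b'  n1⇒n6  → match P2@[21:22],P4@[22:22]
[23] read 'a'  n6⇒n0 ·f
[24] read 'a'  n0⇒n0
[25] read 'b'  n0⇒n7  → match P4@[25:25]
[26] read 'e'  n7⇒n8  → match P3@[25:26]
[27] read 'a'  n8⇒n0 ·f
[28] read 'b'  n0⇒n7  → match P4@[28:28]
[29] read 'd'  n7⇒n0 ·f
[30] read 'b'  n0⇒n7  → match P4@[30:30]
[31] read 'e'  n7⇒n8  → match P3@[30:31]
[32] read 'a'  n8⇒n0 ·f
[33] read 'c'  n0⇒n4
[34] read 'c'  n4⇒n4 ·f
[35] read 'b'  n4⇒n5  → match P1@[34:35],P4@[35:35]
[36] read 'b'  n5⇒n7 ·f  → match P4@[36:36]
[37] read 'b'  n7⇒n7 ·f  → match P4@[37:37]
[38] read 'c'  n7⇒n4 ·f
[39] read 'b'  n4⇒n5  → match P1@[38:39],P4@[39:39]
[40] read 'e'  n5⇒n8 ·f  → match P3@[39:40]
[41] read 'e'  n8⇒n2 ·f
[42] read 'c'  n2⇒n3  → match P0@[40:42]
[43] read 'd'  n3⇒n0 ·f
[44] read 'b'  n0⇒n7  → match P4@[44:44]
[45] read 'd'  n7⇒n0 ·f

Matches: [[0,4],[2,1],[2,4],[3,3],[4,2],[4,4],[5,3],[9,2],[9,4],[10,3],[11,2],[11,4],[12,3],[15,4],[22,2],[22,4],[25,4],[26,3],[28,4],[30,4],[31,3],[35,1],[35,4],[36,4],[37,4],[39,1],[39,4],[40,3],[42,0],[44,4]]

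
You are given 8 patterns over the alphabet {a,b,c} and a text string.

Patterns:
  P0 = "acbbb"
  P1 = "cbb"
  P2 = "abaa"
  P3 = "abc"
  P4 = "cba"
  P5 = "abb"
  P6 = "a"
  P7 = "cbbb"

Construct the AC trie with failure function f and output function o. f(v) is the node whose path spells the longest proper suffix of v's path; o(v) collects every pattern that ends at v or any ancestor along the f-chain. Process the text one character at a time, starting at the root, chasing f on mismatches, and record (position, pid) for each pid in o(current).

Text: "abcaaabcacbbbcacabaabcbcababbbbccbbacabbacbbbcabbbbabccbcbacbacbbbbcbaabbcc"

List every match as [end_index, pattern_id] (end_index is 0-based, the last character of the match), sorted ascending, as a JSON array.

Build:
Trie (insert patterns):
  n0 'ε': a→1 c→6
  n1 'a': b→9 c→2  ←P6
  n2 'ac': b→3
  n3 'acb': b→4
  n4 'acbb': b→5
  n5 'acbbb': ·  ←P0
  n6 'c': b→7
  n7 'cb': a→13 b→8
  n8 'cbb': b→15  ←P1
  n9 'ab': a→10 b→14 c→12
  n10 'aba': a→11
  n11 'abaa': ·  ←P2
  n12 'abc': ·  ←P3
  n13 'cba': ·  ←P4
  n14 'abb': ·  ←P5
  n15 'cbbb': ·  ←P7

BFS fail/out derivation:
  fail(1) 'a': from fail(0)=0 chase 'a': 0 ⇒ 0;  out={6}∪out(0)={6}
  fail(6) 'c': from fail(0)=0 chase 'c': 0 ⇒ 0;  out=∅∪out(0)=∅
  fail(2) 'ac': from fail(1)=0 chase 'c': 0 ⇒ 6;  out=∅∪out(6)=∅
  fail(7) 'cb': from fail(6)=0 chase 'b': 0 ⇒ 0;  out=∅∪out(0)=∅
  fail(9) 'ab': from fail(1)=0 chase 'b': 0 ⇒ 0;  out=∅∪out(0)=∅
  fail(3) 'acb': from fail(2)=6 chase 'b': 6 ⇒ 7;  out=∅∪out(7)=∅
  fail(8) 'cbb': from fail(7)=0 chase 'b': 0 ⇒ 0;  out={1}∪out(0)={1}
  fail(10) 'aba': from fail(9)=0 chase 'a': 0 ⇒ 1;  out=∅∪out(1)={6}
  fail(12) 'abc': from fail(9)=0 chase 'c': 0 ⇒ 6;  out={3}∪out(6)={3}
  fail(13) 'cba': from fail(7)=0 chase 'a': 0 ⇒ 1;  out={4}∪out(1)={4,6}
  fail(14) 'abb': from fail(9)=0 chase 'b': 0 ⇒ 0;  out={5}∪out(0)={5}
  fail(4) 'acbb': from fail(3)=7 chase 'b': 7 ⇒ 8;  out=∅∪out(8)={1}
  fail(11) 'abaa': from fail(10)=1 chase 'a': 1→0 ⇒ 1;  out={2}∪out(1)={2,6}
  fail(15) 'cbbb': from fail(8)=0 chase 'b': 0 ⇒ 0;  out={7}∪out(0)={7}
  fail(5) 'acbbb': from fail(4)=8 chase 'b': 8 ⇒ 15;  out={0}∪out(15)={0,7}

Scan:
i=0 'a': node 0→1  emit P6@[0:0]
i=1 'b': node 1→9
i=2 'c': node 9→12  emit P3@[0:2]
i=3 'a': node 12→1 (via fail)  emit P6@[3:3]
i=4 'a': node 1→1 (via fail)  emit P6@[4:4]
i=5 'a': node 1→1 (via fail)  emit P6@[5:5]
i=6 'b': node 1→9
i=7 'c': node 9→12  emit P3@[5:7]
i=8 'a': node 12→1 (via fail)  emit P6@[8:8]
i=9 'c': node 1→2
i=10 'b': node 2→3
i=11 'b': node 3→4  emit P1@[9:11]
i=12 'b': node 4→5  emit P0@[8:12],P7@[9:12]
i=13 'c': node 5→6 (via fail)
i=14 'a': node 6→1 (via fail)  emit P6@[14:14]
i=15 'c': node 1→2
i=16 'a': node 2→1 (via fail)  emit P6@[16:16]
i=17 'b': node 1→9
i=18 'a': node 9→10  emit P6@[18:18]
i=19 'a': node 10→11  emit P2@[16:19],P6@[19:19]
i=20 'b': node 11→9 (via fail)
i=21 'c': node 9→12  emit P3@[19:21]
i=22 'b': node 12→7 (via fail)
i=23 'c': node 7→6 (via fail)
i=24 'a': node 6→1 (via fail)  emit P6@[24:24]
i=25 'b': node 1→9
i=26 'a': node 9→10  emit P6@[26:26]
i=27 'b': node 10→9 (via fail)
i=28 'b': node 9→14  emit P5@[26:28]
i=29 'b': node 14→0 (via fail)
i=30 'b': node 0→0
i=31 'c': node 0→6
i=32 'c': node 6→6 (via fail)
i=33 'b': node 6→7
i=34 'b': node 7→8  emit P1@[32:34]
i=35 'a': node 8→1 (via fail)  emit P6@[35:35]
i=36 'c': node 1→2
i=37 'a': node 2→1 (via fail)  emit P6@[37:37]
i=38 'b': node 1→9
i=39 'b': node 9→14  emit P5@[37:39]
i=40 'a': node 14→1 (via fail)  emit P6@[40:40]
i=41 'c': node 1→2
i=42 'b': node 2→3
i=43 'b': node 3→4  emit P1@[41:43]
i=44 'b': node 4→5  emit P0@[40:44],P7@[41:44]
i=45 'c': node 5→6 (via fail)
i=46 'a': node 6→1 (via fail)  emit P6@[46:46]
i=47 'b': node 1→9
i=48 'b': node 9→14  emit P5@[46:48]
i=49 'b': node 14→0 (via fail)
i=50 'b': node 0→0
i=51 'a': node 0→1  emit P6@[51:51]
i=52 'b': node 1→9
i=53 'c': node 9→12  emit P3@[51:53]
i=54 'c': node 12→6 (via fail)
i=55 'b': node 6→7
i=56 'c': node 7→6 (via fail)
i=57 'b': node 6→7
i=58 'a': node 7→13  emit P4@[56:58],P6@[58:58]
i=59 'c': node 13→2 (via fail)
i=60 'b': node 2→3
i=61 'a': node 3→13 (via fail)  emit P4@[59:61],P6@[61:61]
i=62 'c': node 13→2 (via fail)
i=63 'b': node 2→3
i=64 'b': node 3→4  emit P1@[62:64]
i=65 'b': node 4→5  emit P0@[61:65],P7@[62:65]
i=66 'b': node 5→0 (via fail)
i=67 'c': node 0→6
i=68 'b': node 6→7
i=69 'a': node 7→13  emit P4@[67:69],P6@[69:69]
i=70 'a': node 13→1 (via fail)  emit P6@[70:70]
i=71 'b': node 1→9
i=72 'b': node 9→14  emit P5@[70:72]
i=73 'c': node 14→6 (via fail)
i=74 'c': node 6→6 (via fail)

Matches: [[0,6],[2,3],[3,6],[4,6],[5,6],[7,3],[8,6],[11,1],[12,0],[12,7],[14,6],[16,6],[18,6],[19,2],[19,6],[21,3],[24,6],[26,6],[28,5],[34,1],[35,6],[37,6],[39,5],[40,6],[43,1],[44,0],[44,7],[46,6],[48,5],[51,6],[53,3],[58,4],[58,6],[61,4],[61,6],[64,1],[65,0],[65,7],[69,4],[69,6],[70,6],[72,5]]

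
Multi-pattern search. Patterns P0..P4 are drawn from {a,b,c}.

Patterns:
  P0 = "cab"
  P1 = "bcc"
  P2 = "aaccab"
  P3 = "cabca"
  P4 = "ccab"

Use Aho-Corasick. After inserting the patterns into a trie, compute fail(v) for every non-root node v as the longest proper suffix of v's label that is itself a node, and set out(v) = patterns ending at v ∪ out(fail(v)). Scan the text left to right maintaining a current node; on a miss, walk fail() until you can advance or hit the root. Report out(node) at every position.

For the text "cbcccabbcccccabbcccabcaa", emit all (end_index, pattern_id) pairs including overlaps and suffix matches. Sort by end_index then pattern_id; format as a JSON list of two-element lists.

Build:
Trie (insert patterns):
  0='ε' goto a→7 b→4 c→1
  1='c' goto a→2 c→15
  2='ca' goto b→3
  3='cab' goto c→13  ←P0
  4='b' goto c→5
  5='bc' goto c→6
  6='bcc' goto ·  ←P1
  7='a' goto a→8
  8='aa' goto c→9
  9='aac' goto c→10
  10='aacc' goto a→11
  11='aacca' goto b→12
  12='aaccab' goto ·  ←P2
  13='cabc' goto a→14
  14='cabca' goto ·  ←P3
  15='cc' goto a→16
  16='cca' goto b→17
  17='ccab' goto ·  ←P4

Failure links (BFS by depth):
  fail(1) 'c': from fail(0)=0 chase 'c': 0 ⇒ 0;  out=∅∪out(0)=∅
  fail(4) 'b': from fail(0)=0 chase 'b': 0 ⇒ 0;  out=∅∪out(0)=∅
  fail(7) 'a': from fail(0)=0 chase 'a': 0 ⇒ 0;  out=∅∪out(0)=∅
  fail(2) 'ca': from fail(1)=0 chase 'a': 0 ⇒ 7;  out=∅∪out(7)=∅
  fail(5) 'bc': from fail(4)=0 chase 'c': 0 ⇒ 1;  out=∅∪out(1)=∅
  fail(8) 'aa': from fail(7)=0 chase 'a': 0 ⇒ 7;  out=∅∪out(7)=∅
  fail(15) 'cc': from fail(1)=0 chase 'c': 0 ⇒ 1;  out=∅∪out(1)=∅
  fail(3) 'cab': from fail(2)=7 chase 'b': 7→0 ⇒ 4;  out={0}∪out(4)={0}
  fail(6) 'bcc': from fail(5)=1 chase 'c': 1 ⇒ 15;  out={1}∪out(15)={1}
  fail(9) 'aac': from fail(8)=7 chase 'c': 7→0 ⇒ 1;  out=∅∪out(1)=∅
  fail(16) 'cca': from fail(15)=1 chase 'a': 1 ⇒ 2;  out=∅∪out(2)=∅
  fail(10) 'aacc': from fail(9)=1 chase 'c': 1 ⇒ 15;  out=∅∪out(15)=∅
  fail(13) 'cabc': from fail(3)=4 chase 'c': 4 ⇒ 5;  out=∅∪out(5)=∅
  fail(17) 'ccab': from fail(16)=2 chase 'b': 2 ⇒ 3;  out={4}∪out(3)={0,4}
  fail(11) 'aacca': from fail(10)=15 chase 'a': 15 ⇒ 16;  out=∅∪out(16)=∅
  fail(14) 'cabca': from fail(13)=5 chase 'a': 5→1 ⇒ 2;  out={3}∪out(2)={3}
  fail(12) 'aaccab': from fail(11)=16 chase 'b': 16 ⇒ 17;  out={2}∪out(17)={0,2,4}

Run:
pos 0 'c': at 1
pos 1 'b': at 4 (fail-walked)
pos 2 'c': at 5
pos 3 'c': at 6  → match P1@[1:3]
pos 4 'c': at 15 (fail-walked)
pos 5 'a': at 16
pos 6 'b': at 17  → match P0@[4:6],P4@[3:6]
pos 7 'b': at 4 (fail-walked)
pos 8 'c': at 5
pos 9 'c': at 6  → match P1@[7:9]
pos 10 'c': at 15 (fail-walked)
pos 11 'c': at 15 (fail-walked)
pos 12 'c': at 15 (fail-walked)
pos 13 'a': at 16
pos 14 'b': at 17  → match P0@[12:14],P4@[11:14]
pos 15 'b': at 4 (fail-walked)
pos 16 'c': at 5
pos 17 'c': at 6  → match P1@[15:17]
pos 18 'c': at 15 (fail-walked)
pos 19 'a': at 16
pos 20 'b': at 17  → match P0@[18:20],P4@[17:20]
pos 21 'c': at 13 (fail-walked)
pos 22 'a': at 14  → match P3@[18:22]
pos 23 'a': at 8 (fail-walked)

Matches: [[3,1],[6,0],[6,4],[9,1],[14,0],[14,4],[17,1],[20,0],[20,4],[22,3]]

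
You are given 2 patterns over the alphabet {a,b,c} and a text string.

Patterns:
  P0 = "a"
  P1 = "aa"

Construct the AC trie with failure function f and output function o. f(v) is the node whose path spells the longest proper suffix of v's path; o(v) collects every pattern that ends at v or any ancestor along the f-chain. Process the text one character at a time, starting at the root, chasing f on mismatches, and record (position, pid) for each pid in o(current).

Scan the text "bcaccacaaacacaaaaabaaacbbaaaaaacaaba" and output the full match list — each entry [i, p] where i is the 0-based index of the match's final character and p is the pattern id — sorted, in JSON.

Construct AC machine:
Trie (insert patterns):
  0='ε' goto a→1
  1='a' goto a→2  [P0 ends]
  2='aa' goto ·  [P1 ends]

Failure links (BFS by depth):
  n1('a'): parent n0 fail=0; on 'a' 0 → fail=0;  out {0}∪∅={0}
  n2('aa'): parent n1 fail=0; on 'a' 0 → fail=1;  out {1}∪{0}={0,1}

Run:
pos 0 'b': at 0
pos 1 'c': at 0
pos 2 'a': at 1  → match P0@[2:2]
pos 3 'c': at 0 (fail-walked)
pos 4 'c': at 0
pos 5 'a': at 1  → match P0@[5:5]
pos 6 'c': at 0 (fail-walked)
pos 7 'a': at 1  → match P0@[7:7]
pos 8 'a': at 2  → match P0@[8:8],P1@[7:8]
pos 9 'a': at 2 (fail-walked)  → match P0@[9:9],P1@[8:9]
pos 10 'c': at 0 (fail-walked)
pos 11 'a': at 1  → match P0@[11:11]
pos 12 'c': at 0 (fail-walked)
pos 13 'a': at 1  → match P0@[13:13]
pos 14 'a': at 2  → match P0@[14:14],P1@[13:14]
pos 15 'a': at 2 (fail-walked)  → match P0@[15:15],P1@[14:15]
pos 16 'a': at 2 (fail-walked)  → match P0@[16:16],P1@[15:16]
pos 17 'a': at 2 (fail-walked)  → match P0@[17:17],P1@[16:17]
pos 18 'b': at 0 (fail-walked)
pos 19 'a': at 1  → match P0@[19:19]
pos 20 'a': at 2  → match P0@[20:20],P1@[19:20]
pos 21 'a': at 2 (fail-walked)  → match P0@[21:21],P1@[20:21]
pos 22 'c': at 0 (fail-walked)
pos 23 'b': at 0
pos 24 'b': at 0
pos 25 'a': at 1  → match P0@[25:25]
pos 26 'a': at 2  → match P0@[26:26],P1@[25:26]
pos 27 'a': at 2 (fail-walked)  → match P0@[27:27],P1@[26:27]
pos 28 'a': at 2 (fail-walked)  → match P0@[28:28],P1@[27:28]
pos 29 'a': at 2 (fail-walked)  → match P0@[29:29],P1@[28:29]
pos 30 'a': at 2 (fail-walked)  → match P0@[30:30],P1@[29:30]
pos 31 'c': at 0 (fail-walked)
pos 32 'a': at 1  → match P0@[32:32]
pos 33 'a': at 2  → match P0@[33:33],P1@[32:33]
pos 34 'b': at 0 (fail-walked)
pos 35 'a': at 1  → match P0@[35:35]

Matches: [[2,0],[5,0],[7,0],[8,0],[8,1],[9,0],[9,1],[11,0],[13,0],[14,0],[14,1],[15,0],[15,1],[16,0],[16,1],[17,0],[17,1],[19,0],[20,0],[20,1],[21,0],[21,1],[25,0],[26,0],[26,1],[27,0],[27,1],[28,0],[28,1],[29,0],[29,1],[30,0],[30,1],[32,0],[33,0],[33,1],[35,0]]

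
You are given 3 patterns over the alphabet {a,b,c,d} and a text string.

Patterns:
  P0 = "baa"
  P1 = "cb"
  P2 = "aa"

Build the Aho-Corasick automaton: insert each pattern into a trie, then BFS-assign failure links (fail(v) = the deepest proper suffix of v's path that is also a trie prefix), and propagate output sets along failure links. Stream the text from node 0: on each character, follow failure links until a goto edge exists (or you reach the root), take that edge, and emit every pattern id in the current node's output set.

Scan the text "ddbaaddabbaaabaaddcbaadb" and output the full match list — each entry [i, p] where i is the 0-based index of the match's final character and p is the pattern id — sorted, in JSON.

Build:
Trie (insert patterns):
  0='ε' goto a→6 b→1 c→4
  1='b' goto a→2
  2='ba' goto a→3
  3='baa' goto ·  ←P0
  4='c' goto b→5
  5='cb' goto ·  ←P1
  6='a' goto a→7
  7='aa' goto ·  ←P2

BFS fail/out derivation:
  n1('b'): parent n0 fail=0; on 'b' 0 → fail=0;  out ∅∪∅=∅
  n4('c'): parent n0 fail=0; on 'c' 0 → fail=0;  out ∅∪∅=∅
  n6('a'): parent n0 fail=0; on 'a' 0 → fail=0;  out ∅∪∅=∅
  n2('ba'): parent n1 fail=0; on 'a' 0 → fail=6;  out ∅∪∅=∅
  n5('cb'): parent n4 fail=0; on 'b' 0 → fail=1;  out {1}∪∅={1}
  n7('aa'): parent n6 fail=0; on 'a' 0 → fail=6;  out {2}∪∅={2}
  n3('baa'): parent n2 fail=6; on 'a' 6 → fail=7;  out {0}∪{2}={0,2}

Run:
[0] read 'd'  n0⇒n0
[1] read 'd'  n0⇒n0
[2] read 'b'  n0⇒n1
[3] read 'a'  n1⇒n2
[4] read 'a'  n2⇒n3  ** P0@[2:4],P2@[3:4]
[5] read 'd'  n3⇒n0 (fail-walked)
[6] read 'd'  n0⇒n0
[7] read 'a'  n0⇒n6
[8] read 'b'  n6⇒n1 (fail-walked)
[9] read 'b'  n1⇒n1 (fail-walked)
[10] read 'a'  n1⇒n2
[11] read 'a'  n2⇒n3  ** P0@[9:11],P2@[10:11]
[12] read 'a'  n3⇒n7 (fail-walked)  ** P2@[11:12]
[13] read 'b'  n7⇒n1 (fail-walked)
[14] read 'a'  n1⇒n2
[15] read 'a'  n2⇒n3  ** P0@[13:15],P2@[14:15]
[16] read 'd'  n3⇒n0 (fail-walked)
[17] read 'd'  n0⇒n0
[18] read 'c'  n0⇒n4
[19] read 'b'  n4⇒n5  ** P1@[18:19]
[20] read 'a'  n5⇒n2 (fail-walked)
[21] read 'a'  n2⇒n3  ** P0@[19:21],P2@[20:21]
[22] read 'd'  n3⇒n0 (fail-walked)
[23] read 'b'  n0⇒n1

Matches: [[4,0],[4,2],[11,0],[11,2],[12,2],[15,0],[15,2],[19,1],[21,0],[21,2]]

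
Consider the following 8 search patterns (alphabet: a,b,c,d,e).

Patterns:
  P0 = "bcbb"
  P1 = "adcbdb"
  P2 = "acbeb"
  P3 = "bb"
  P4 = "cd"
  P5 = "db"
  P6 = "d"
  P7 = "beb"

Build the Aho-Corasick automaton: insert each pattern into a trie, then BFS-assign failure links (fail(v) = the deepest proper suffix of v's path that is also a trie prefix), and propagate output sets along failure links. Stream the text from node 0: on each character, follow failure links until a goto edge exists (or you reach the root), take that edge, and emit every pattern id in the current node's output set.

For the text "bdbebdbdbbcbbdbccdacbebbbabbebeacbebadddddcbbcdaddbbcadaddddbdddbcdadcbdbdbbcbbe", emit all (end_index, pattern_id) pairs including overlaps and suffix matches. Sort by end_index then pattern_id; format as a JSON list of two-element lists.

Construct AC machine:
Trie nodes:
  n0 'ε': a→5 b→1 c→16 d→18
  n1 'b': b→15 c→2 e→20
  n2 'bc': b→3
  n3 'bcb': b→4
  n4 'bcbb': ·  ←P0
  n5 'a': c→11 d→6
  n6 'ad': c→7
  n7 'adc': b→8
  n8 'adcb': d→9
  n9 'adcbd': b→10
  n10 'adcbdb': ·  ←P1
  n11 'ac': b→12
  n12 'acb': e→13
  n13 'acbe': b→14
  n14 'acbeb': ·  ←P2
  n15 'bb': ·  ←P3
  n16 'c': d→17
  n17 'cd': ·  ←P4
  n18 'd': b→19  ←P6
  n19 'db': ·  ←P5
  n20 'be': b→21
  n21 'beb': ·  ←P7

Failure links (BFS by depth):
  fail(1) 'b': from fail(0)=0 chase 'b': 0 ⇒ 0;  out=∅∪out(0)=∅
  fail(5) 'a': from fail(0)=0 chase 'a': 0 ⇒ 0;  out=∅∪out(0)=∅
  fail(16) 'c': from fail(0)=0 chase 'c': 0 ⇒ 0;  out=∅∪out(0)=∅
  fail(18) 'd': from fail(0)=0 chase 'd': 0 ⇒ 0;  out={6}∪out(0)={6}
  fail(2) 'bc': from fail(1)=0 chase 'c': 0 ⇒ 16;  out=∅∪out(16)=∅
  fail(6) 'ad': from fail(5)=0 chase 'd': 0 ⇒ 18;  out=∅∪out(18)={6}
  fail(11) 'ac': from fail(5)=0 chase 'c': 0 ⇒ 16;  out=∅∪out(16)=∅
  fail(15) 'bb': from fail(1)=0 chase 'b': 0 ⇒ 1;  out={3}∪out(1)={3}
  fail(17) 'cd': from fail(16)=0 chase 'd': 0 ⇒ 18;  out={4}∪out(18)={4,6}
  fail(19) 'db': from fail(18)=0 chase 'b': 0 ⇒ 1;  out={5}∪out(1)={5}
  fail(20) 'be': from fail(1)=0 chase 'e': 0 ⇒ 0;  out=∅∪out(0)=∅
  fail(3) 'bcb': from fail(2)=16 chase 'b': 16→0 ⇒ 1;  out=∅∪out(1)=∅
  fail(7) 'adc': from fail(6)=18 chase 'c': 18→0 ⇒ 16;  out=∅∪out(16)=∅
  fail(12) 'acb': from fail(11)=16 chase 'b': 16→0 ⇒ 1;  out=∅∪out(1)=∅
  fail(21) 'beb': from fail(20)=0 chase 'b': 0 ⇒ 1;  out={7}∪out(1)={7}
  fail(4) 'bcbb': from fail(3)=1 chase 'b': 1 ⇒ 15;  out={0}∪out(15)={0,3}
  fail(8) 'adcb': from fail(7)=16 chase 'b': 16→0 ⇒ 1;  out=∅∪out(1)=∅
  fail(13) 'acbe': from fail(12)=1 chase 'e': 1 ⇒ 20;  out=∅∪out(20)=∅
  fail(9) 'adcbd': from fail(8)=1 chase 'd': 1→0 ⇒ 18;  out=∅∪out(18)={6}
  fail(14) 'acbeb': from fail(13)=20 chase 'b': 20 ⇒ 21;  out={2}∪out(21)={2,7}
  fail(10) 'adcbdb': from fail(9)=18 chase 'b': 18 ⇒ 19;  out={1}∪out(19)={1,5}

Text stream:
pos 0 'b': at 1
pos 1 'd': at 18 (via fail)  ** P6@[1:1]
pos 2 'b': at 19  ** P5@[1:2]
pos 3 'e': at 20 (via fail)
pos 4 'b': at 21  ** P7@[2:4]
pos 5 'd': at 18 (via fail)  ** P6@[5:5]
pos 6 'b': at 19  ** P5@[5:6]
pos 7 'd': at 18 (via fail)  ** P6@[7:7]
pos 8 'b': at 19  ** P5@[7:8]
pos 9 'b': at 15 (via fail)  ** P3@[8:9]
pos 10 'c': at 2 (via fail)
pos 11 'b': at 3
pos 12 'b': at 4  ** P0@[9:12],P3@[11:12]
pos 13 'd': at 18 (via fail)  ** P6@[13:13]
pos 14 'b': at 19  ** P5@[13:14]
pos 15 'c': at 2 (via fail)
pos 16 'c': at 16 (via fail)
pos 17 'd': at 17  ** P4@[16:17],P6@[17:17]
pos 18 'a': at 5 (via fail)
pos 19 'c': at 11
pos 20 'b': at 12
pos 21 'e': at 13
pos 22 'b': at 14  ** P2@[18:22],P7@[20:22]
pos 23 'b': at 15 (via fail)  ** P3@[22:23]
pos 24 'b': at 15 (via fail)  ** P3@[23:24]
pos 25 'a': at 5 (via fail)
pos 26 'b': at 1 (via fail)
pos 27 'b': at 15  ** P3@[26:27]
pos 28 'e': at 20 (via fail)
pos 29 'b': at 21  ** P7@[27:29]
pos 30 'e': at 20 (via fail)
pos 31 'a': at 5 (via fail)
pos 32 'c': at 11
pos 33 'b': at 12
pos 34 'e': at 13
pos 35 'b': at 14  ** P2@[31:35],P7@[33:35]
pos 36 'a': at 5 (via fail)
pos 37 'd': at 6  ** P6@[37:37]
pos 38 'd': at 18 (via fail)  ** P6@[38:38]
pos 39 'd': at 18 (via fail)  ** P6@[39:39]
pos 40 'd': at 18 (via fail)  ** P6@[40:40]
pos 41 'd': at 18 (via fail)  ** P6@[41:41]
pos 42 'c': at 16 (via fail)
pos 43 'b': at 1 (via fail)
pos 44 'b': at 15  ** P3@[43:44]
pos 45 'c': at 2 (via fail)
pos 46 'd': at 17 (via fail)  ** P4@[45:46],P6@[46:46]
pos 47 'a': at 5 (via fail)
pos 48 'd': at 6  ** P6@[48:48]
pos 49 'd': at 18 (via fail)  ** P6@[49:49]
pos 50 'b': at 19  ** P5@[49:50]
pos 51 'b': at 15 (via fail)  ** P3@[50:51]
pos 52 'c': at 2 (via fail)
pos 53 'a': at 5 (via fail)
pos 54 'd': at 6  ** P6@[54:54]
pos 55 'a': at 5 (via fail)
pos 56 'd': at 6  ** P6@[56:56]
pos 57 'd': at 18 (via fail)  ** P6@[57:57]
pos 58 'd': at 18 (via fail)  ** P6@[58:58]
pos 59 'd': at 18 (via fail)  ** P6@[59:59]
pos 60 'b': at 19  ** P5@[59:60]
pos 61 'd': at 18 (via fail)  ** P6@[61:61]
pos 62 'd': at 18 (via fail)  ** P6@[62:62]
pos 63 'd': at 18 (via fail)  ** P6@[63:63]
pos 64 'b': at 19  ** P5@[63:64]
pos 65 'c': at 2 (via fail)
pos 66 'd': at 17 (via fail)  ** P4@[65:66],P6@[66:66]
pos 67 'a': at 5 (via fail)
pos 68 'd': at 6  ** P6@[68:68]
pos 69 'c': at 7
pos 70 'b': at 8
pos 71 'd': at 9  ** P6@[71:71]
pos 72 'b': at 10  ** P1@[67:72],P5@[71:72]
pos 73 'd': at 18 (via fail)  ** P6@[73:73]
pos 74 'b': at 19  ** P5@[73:74]
pos 75 'b': at 15 (via fail)  ** P3@[74:75]
pos 76 'c': at 2 (via fail)
pos 77 'b': at 3
pos 78 'b': at 4  ** P0@[75:78],P3@[77:78]
pos 79 'e': at 20 (via fail)

All matches (sorted): [[1,6],[2,5],[4,7],[5,6],[6,5],[7,6],[8,5],[9,3],[12,0],[12,3],[13,6],[14,5],[17,4],[17,6],[22,2],[22,7],[23,3],[24,3],[27,3],[29,7],[35,2],[35,7],[37,6],[38,6],[39,6],[40,6],[41,6],[44,3],[46,4],[46,6],[48,6],[49,6],[50,5],[51,3],[54,6],[56,6],[57,6],[58,6],[59,6],[60,5],[61,6],[62,6],[63,6],[64,5],[66,4],[66,6],[68,6],[71,6],[72,1],[72,5],[73,6],[74,5],[75,3],[78,0],[78,3]]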